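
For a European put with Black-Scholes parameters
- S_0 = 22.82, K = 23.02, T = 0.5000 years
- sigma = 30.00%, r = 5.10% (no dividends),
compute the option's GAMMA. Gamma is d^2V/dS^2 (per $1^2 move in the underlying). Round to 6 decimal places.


Answer: Gamma = 0.081011

Derivation:
d1 = 0.1851391340; d2 = -0.0269929003
phi(d1) = 0.3921633634; exp(-qT) = 1.0000000000; exp(-rT) = 0.9748223790
Gamma = exp(-qT) * phi(d1) / (S * sigma * sqrt(T)) = 1.0000000000 * 0.3921633634 / (22.8200 * 0.3000 * 0.7071067812) = 0.081011


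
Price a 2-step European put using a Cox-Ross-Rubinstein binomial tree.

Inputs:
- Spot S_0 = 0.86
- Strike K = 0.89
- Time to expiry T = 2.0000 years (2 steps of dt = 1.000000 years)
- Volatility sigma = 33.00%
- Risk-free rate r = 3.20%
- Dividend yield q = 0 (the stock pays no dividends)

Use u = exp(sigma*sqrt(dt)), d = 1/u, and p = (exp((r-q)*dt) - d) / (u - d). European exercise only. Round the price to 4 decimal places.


Answer: Price = V(0,0) = 0.1329

Derivation:
dt = T/N = 1.000000
u = exp(sigma*sqrt(dt)) = 1.390968; d = 1/u = 0.718924
p = (exp((r-q)*dt) - d) / (u - d) = 0.466627
Discount per step: exp(-r*dt) = 0.968507
Stock lattice S(k, i) with i counting down-moves:
  k=0: S(0,0) = 0.8600
  k=1: S(1,0) = 1.1962; S(1,1) = 0.6183
  k=2: S(2,0) = 1.6639; S(2,1) = 0.8600; S(2,2) = 0.4445
Terminal payoffs V(N, i) = max(K - S_T, 0):
  V(2,0) = 0.000000; V(2,1) = 0.030000; V(2,2) = 0.445508
Backward induction: V(k, i) = exp(-r*dt) * [p * V(k+1, i) + (1-p) * V(k+1, i+1)].
  V(1,0) = exp(-r*dt) * [p*0.000000 + (1-p)*0.030000] = 0.015497
  V(1,1) = exp(-r*dt) * [p*0.030000 + (1-p)*0.445508] = 0.243696
  V(0,0) = exp(-r*dt) * [p*0.015497 + (1-p)*0.243696] = 0.132891


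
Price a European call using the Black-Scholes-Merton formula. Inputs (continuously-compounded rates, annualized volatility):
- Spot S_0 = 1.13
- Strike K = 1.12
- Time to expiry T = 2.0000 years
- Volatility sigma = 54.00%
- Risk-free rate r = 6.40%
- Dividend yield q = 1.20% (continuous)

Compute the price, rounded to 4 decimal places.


Answer: Price = 0.3727

Derivation:
d1 = (ln(S/K) + (r - q + 0.5*sigma^2) * T) / (sigma * sqrt(T)) = 0.52966088
d2 = d1 - sigma * sqrt(T) = -0.23401444
exp(-rT) = 0.87985338; exp(-qT) = 0.97628571
C = S_0 * exp(-qT) * N(d1) - K * exp(-rT) * N(d2)
N(d1) = 0.70182646; N(d2) = 0.40748688
C = 1.1300 * 0.97628571 * 0.70182646 - 1.1200 * 0.87985338 * 0.40748688 = 0.3727


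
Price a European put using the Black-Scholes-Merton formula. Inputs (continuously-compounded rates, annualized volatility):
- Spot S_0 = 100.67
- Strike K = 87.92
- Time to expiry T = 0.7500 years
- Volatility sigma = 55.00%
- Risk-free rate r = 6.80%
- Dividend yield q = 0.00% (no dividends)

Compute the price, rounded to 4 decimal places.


Answer: Price = 10.0600

Derivation:
d1 = (ln(S/K) + (r - q + 0.5*sigma^2) * T) / (sigma * sqrt(T)) = 0.62953860
d2 = d1 - sigma * sqrt(T) = 0.15322463
exp(-rT) = 0.95027867; exp(-qT) = 1.00000000
P = K * exp(-rT) * N(-d2) - S_0 * exp(-qT) * N(-d1)
N(-d1) = 0.26449825; N(-d2) = 0.43911057
P = 87.9200 * 0.95027867 * 0.43911057 - 100.6700 * 1.00000000 * 0.26449825 = 10.0600


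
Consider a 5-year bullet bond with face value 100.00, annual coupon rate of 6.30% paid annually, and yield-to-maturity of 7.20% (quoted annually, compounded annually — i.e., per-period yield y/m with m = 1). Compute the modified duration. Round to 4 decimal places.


Answer: Modified duration = 4.1320

Derivation:
Coupon per period c = face * coupon_rate / m = 6.300000
Periods per year m = 1; per-period yield y/m = 0.072000
Number of cashflows N = 5
Cashflows (t years, CF_t, discount factor 1/(1+y/m)^(m*t), PV):
  t = 1.0000: CF_t = 6.300000, DF = 0.932836, PV = 5.876866
  t = 2.0000: CF_t = 6.300000, DF = 0.870183, PV = 5.482151
  t = 3.0000: CF_t = 6.300000, DF = 0.811738, PV = 5.113947
  t = 4.0000: CF_t = 6.300000, DF = 0.757218, PV = 4.770473
  t = 5.0000: CF_t = 106.300000, DF = 0.706360, PV = 75.086064
Price P = sum_t PV_t = 96.329499
First compute Macaulay numerator sum_t t * PV_t:
  t * PV_t at t = 1.0000: 5.876866
  t * PV_t at t = 2.0000: 10.964302
  t * PV_t at t = 3.0000: 15.341840
  t * PV_t at t = 4.0000: 19.081891
  t * PV_t at t = 5.0000: 375.430319
Macaulay duration D = 426.695216 / 96.329499 = 4.429538
Modified duration = D / (1 + y/m) = 4.429538 / (1 + 0.072000) = 4.132032


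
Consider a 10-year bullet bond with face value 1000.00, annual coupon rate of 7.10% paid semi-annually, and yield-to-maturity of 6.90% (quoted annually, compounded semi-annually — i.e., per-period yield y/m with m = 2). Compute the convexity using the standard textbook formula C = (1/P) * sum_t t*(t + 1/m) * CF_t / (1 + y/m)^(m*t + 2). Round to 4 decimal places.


Answer: Convexity = 64.2471

Derivation:
Coupon per period c = face * coupon_rate / m = 35.500000
Periods per year m = 2; per-period yield y/m = 0.034500
Number of cashflows N = 20
Cashflows (t years, CF_t, discount factor 1/(1+y/m)^(m*t), PV):
  t = 0.5000: CF_t = 35.500000, DF = 0.966651, PV = 34.316095
  t = 1.0000: CF_t = 35.500000, DF = 0.934413, PV = 33.171672
  t = 1.5000: CF_t = 35.500000, DF = 0.903251, PV = 32.065415
  t = 2.0000: CF_t = 35.500000, DF = 0.873128, PV = 30.996051
  t = 2.5000: CF_t = 35.500000, DF = 0.844010, PV = 29.962350
  t = 3.0000: CF_t = 35.500000, DF = 0.815863, PV = 28.963123
  t = 3.5000: CF_t = 35.500000, DF = 0.788654, PV = 27.997219
  t = 4.0000: CF_t = 35.500000, DF = 0.762353, PV = 27.063527
  t = 4.5000: CF_t = 35.500000, DF = 0.736929, PV = 26.160973
  t = 5.0000: CF_t = 35.500000, DF = 0.712353, PV = 25.288519
  t = 5.5000: CF_t = 35.500000, DF = 0.688596, PV = 24.445161
  t = 6.0000: CF_t = 35.500000, DF = 0.665632, PV = 23.629929
  t = 6.5000: CF_t = 35.500000, DF = 0.643433, PV = 22.841884
  t = 7.0000: CF_t = 35.500000, DF = 0.621975, PV = 22.080120
  t = 7.5000: CF_t = 35.500000, DF = 0.601233, PV = 21.343760
  t = 8.0000: CF_t = 35.500000, DF = 0.581182, PV = 20.631957
  t = 8.5000: CF_t = 35.500000, DF = 0.561800, PV = 19.943893
  t = 9.0000: CF_t = 35.500000, DF = 0.543064, PV = 19.278775
  t = 9.5000: CF_t = 35.500000, DF = 0.524953, PV = 18.635839
  t = 10.0000: CF_t = 1035.500000, DF = 0.507446, PV = 525.460655
Price P = sum_t PV_t = 1014.276919
Convexity numerator sum_t t*(t + 1/m) * CF_t / (1+y/m)^(m*t + 2):
  t = 0.5000: term = 16.032708
  t = 1.0000: term = 46.494077
  t = 1.5000: term = 89.887051
  t = 2.0000: term = 144.815613
  t = 2.5000: term = 209.979139
  t = 3.0000: term = 284.167033
  t = 3.5000: term = 366.253627
  t = 4.0000: term = 455.193349
  t = 4.5000: term = 550.016130
  t = 5.0000: term = 649.823042
  t = 5.5000: term = 753.782166
  t = 6.0000: term = 861.124667
  t = 6.5000: term = 971.141078
  t = 7.0000: term = 1083.177765
  t = 7.5000: term = 1196.633587
  t = 8.0000: term = 1310.956725
  t = 8.5000: term = 1425.641678
  t = 9.0000: term = 1540.226417
  t = 9.5000: term = 1654.289691
  t = 10.0000: term = 51554.729469
Convexity = (1/P) * sum = 65164.365012 / 1014.276919 = 64.247114


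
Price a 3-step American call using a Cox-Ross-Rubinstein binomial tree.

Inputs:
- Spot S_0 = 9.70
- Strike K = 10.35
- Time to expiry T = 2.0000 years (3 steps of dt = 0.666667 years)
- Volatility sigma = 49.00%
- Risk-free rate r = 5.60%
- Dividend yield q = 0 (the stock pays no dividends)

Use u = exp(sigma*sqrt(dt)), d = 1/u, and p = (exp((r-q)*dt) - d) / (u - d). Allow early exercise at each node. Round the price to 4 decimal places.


dt = T/N = 0.666667
u = exp(sigma*sqrt(dt)) = 1.491949; d = 1/u = 0.670264
p = (exp((r-q)*dt) - d) / (u - d) = 0.447586
Discount per step: exp(-r*dt) = 0.963355
Stock lattice S(k, i) with i counting down-moves:
  k=0: S(0,0) = 9.7000
  k=1: S(1,0) = 14.4719; S(1,1) = 6.5016
  k=2: S(2,0) = 21.5913; S(2,1) = 9.7000; S(2,2) = 4.3578
  k=3: S(3,0) = 32.2132; S(3,1) = 14.4719; S(3,2) = 6.5016; S(3,3) = 2.9209
Terminal payoffs V(N, i) = max(S_T - K, 0):
  V(3,0) = 21.863186; V(3,1) = 4.121905; V(3,2) = 0.000000; V(3,3) = 0.000000
Backward induction: V(k, i) = exp(-r*dt) * [p * V(k+1, i) + (1-p) * V(k+1, i+1)]; then take max(V_cont, immediate exercise) for American.
  V(2,0) = exp(-r*dt) * [p*21.863186 + (1-p)*4.121905] = 11.620621; exercise = 11.241345; V(2,0) = max -> 11.620621
  V(2,1) = exp(-r*dt) * [p*4.121905 + (1-p)*0.000000] = 1.777301; exercise = 0.000000; V(2,1) = max -> 1.777301
  V(2,2) = exp(-r*dt) * [p*0.000000 + (1-p)*0.000000] = 0.000000; exercise = 0.000000; V(2,2) = max -> 0.000000
  V(1,0) = exp(-r*dt) * [p*11.620621 + (1-p)*1.777301] = 5.956458; exercise = 4.121905; V(1,0) = max -> 5.956458
  V(1,1) = exp(-r*dt) * [p*1.777301 + (1-p)*0.000000] = 0.766345; exercise = 0.000000; V(1,1) = max -> 0.766345
  V(0,0) = exp(-r*dt) * [p*5.956458 + (1-p)*0.766345] = 2.976158; exercise = 0.000000; V(0,0) = max -> 2.976158

Answer: Price = V(0,0) = 2.9762


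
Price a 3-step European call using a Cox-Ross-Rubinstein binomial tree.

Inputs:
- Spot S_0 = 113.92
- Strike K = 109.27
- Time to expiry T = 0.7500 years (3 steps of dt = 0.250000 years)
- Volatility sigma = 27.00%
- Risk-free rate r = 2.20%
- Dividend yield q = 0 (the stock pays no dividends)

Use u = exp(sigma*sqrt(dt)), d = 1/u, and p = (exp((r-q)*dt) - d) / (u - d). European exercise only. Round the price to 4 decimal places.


Answer: Price = V(0,0) = 14.5518

Derivation:
dt = T/N = 0.250000
u = exp(sigma*sqrt(dt)) = 1.144537; d = 1/u = 0.873716
p = (exp((r-q)*dt) - d) / (u - d) = 0.486666
Discount per step: exp(-r*dt) = 0.994515
Stock lattice S(k, i) with i counting down-moves:
  k=0: S(0,0) = 113.9200
  k=1: S(1,0) = 130.3856; S(1,1) = 99.5337
  k=2: S(2,0) = 149.2312; S(2,1) = 113.9200; S(2,2) = 86.9642
  k=3: S(3,0) = 170.8005; S(3,1) = 130.3856; S(3,2) = 99.5337; S(3,3) = 75.9820
Terminal payoffs V(N, i) = max(S_T - K, 0):
  V(3,0) = 61.530541; V(3,1) = 21.115630; V(3,2) = 0.000000; V(3,3) = 0.000000
Backward induction: V(k, i) = exp(-r*dt) * [p * V(k+1, i) + (1-p) * V(k+1, i+1)].
  V(2,0) = exp(-r*dt) * [p*61.530541 + (1-p)*21.115630] = 40.560486
  V(2,1) = exp(-r*dt) * [p*21.115630 + (1-p)*0.000000] = 10.219890
  V(2,2) = exp(-r*dt) * [p*0.000000 + (1-p)*0.000000] = 0.000000
  V(1,0) = exp(-r*dt) * [p*40.560486 + (1-p)*10.219890] = 24.848575
  V(1,1) = exp(-r*dt) * [p*10.219890 + (1-p)*0.000000] = 4.946390
  V(0,0) = exp(-r*dt) * [p*24.848575 + (1-p)*4.946390] = 14.551846


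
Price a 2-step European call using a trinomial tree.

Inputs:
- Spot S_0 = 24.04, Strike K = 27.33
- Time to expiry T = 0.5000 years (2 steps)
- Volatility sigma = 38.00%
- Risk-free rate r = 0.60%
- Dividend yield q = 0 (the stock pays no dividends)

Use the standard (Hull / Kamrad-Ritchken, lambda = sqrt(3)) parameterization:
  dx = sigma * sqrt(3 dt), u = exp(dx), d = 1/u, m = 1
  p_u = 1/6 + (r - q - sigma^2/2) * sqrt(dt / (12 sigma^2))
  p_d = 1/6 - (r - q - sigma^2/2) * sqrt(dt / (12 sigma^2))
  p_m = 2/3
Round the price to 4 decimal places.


dt = T/N = 0.250000; dx = sigma*sqrt(3*dt) = 0.329090
u = exp(dx) = 1.389702; d = 1/u = 0.719579
p_u = 0.141522, p_m = 0.666667, p_d = 0.191812
Discount per step: exp(-r*dt) = 0.998501
Stock lattice S(k, j) with j the centered position index:
  k=0: S(0,+0) = 24.0400
  k=1: S(1,-1) = 17.2987; S(1,+0) = 24.0400; S(1,+1) = 33.4084
  k=2: S(2,-2) = 12.4477; S(2,-1) = 17.2987; S(2,+0) = 24.0400; S(2,+1) = 33.4084; S(2,+2) = 46.4278
Terminal payoffs V(N, j) = max(S_T - K, 0):
  V(2,-2) = 0.000000; V(2,-1) = 0.000000; V(2,+0) = 0.000000; V(2,+1) = 6.078447; V(2,+2) = 19.097800
Backward induction: V(k, j) = exp(-r*dt) * [p_u * V(k+1, j+1) + p_m * V(k+1, j) + p_d * V(k+1, j-1)]
  V(1,-1) = exp(-r*dt) * [p_u*0.000000 + p_m*0.000000 + p_d*0.000000] = 0.000000
  V(1,+0) = exp(-r*dt) * [p_u*6.078447 + p_m*0.000000 + p_d*0.000000] = 0.858942
  V(1,+1) = exp(-r*dt) * [p_u*19.097800 + p_m*6.078447 + p_d*0.000000] = 6.744923
  V(0,+0) = exp(-r*dt) * [p_u*6.744923 + p_m*0.858942 + p_d*0.000000] = 1.524891

Answer: Price = V(0,0) = 1.5249


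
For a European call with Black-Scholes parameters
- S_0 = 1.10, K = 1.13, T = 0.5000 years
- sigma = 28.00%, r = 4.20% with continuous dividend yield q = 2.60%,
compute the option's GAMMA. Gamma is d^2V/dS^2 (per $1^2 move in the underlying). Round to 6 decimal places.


d1 = 0.0034978910; d2 = -0.1944920078
phi(d1) = 0.3989398398; exp(-qT) = 0.9870841350; exp(-rT) = 0.9792189646
Gamma = exp(-qT) * phi(d1) / (S * sigma * sqrt(T)) = 0.9870841350 * 0.3989398398 / (1.1000 * 0.2800 * 0.7071067812) = 1.808114

Answer: Gamma = 1.808114


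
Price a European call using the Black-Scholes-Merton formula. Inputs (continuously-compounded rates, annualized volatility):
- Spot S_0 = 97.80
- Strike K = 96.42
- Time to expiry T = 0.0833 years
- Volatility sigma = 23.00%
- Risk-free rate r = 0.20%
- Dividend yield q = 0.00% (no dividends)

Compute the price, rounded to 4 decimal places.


Answer: Price = 3.3291

Derivation:
d1 = (ln(S/K) + (r - q + 0.5*sigma^2) * T) / (sigma * sqrt(T)) = 0.24977875
d2 = d1 - sigma * sqrt(T) = 0.18339675
exp(-rT) = 0.99983341; exp(-qT) = 1.00000000
C = S_0 * exp(-qT) * N(d1) - K * exp(-rT) * N(d2)
N(d1) = 0.59862077; N(d2) = 0.57275664
C = 97.8000 * 1.00000000 * 0.59862077 - 96.4200 * 0.99983341 * 0.57275664 = 3.3291


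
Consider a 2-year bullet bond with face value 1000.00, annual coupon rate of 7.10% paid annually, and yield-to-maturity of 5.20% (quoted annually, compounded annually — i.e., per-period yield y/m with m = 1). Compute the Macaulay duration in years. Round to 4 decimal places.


Answer: Macaulay duration = 1.9348 years

Derivation:
Coupon per period c = face * coupon_rate / m = 71.000000
Periods per year m = 1; per-period yield y/m = 0.052000
Number of cashflows N = 2
Cashflows (t years, CF_t, discount factor 1/(1+y/m)^(m*t), PV):
  t = 1.0000: CF_t = 71.000000, DF = 0.950570, PV = 67.490494
  t = 2.0000: CF_t = 1071.000000, DF = 0.903584, PV = 967.738438
Price P = sum_t PV_t = 1035.228932
Macaulay numerator sum_t t * PV_t:
  t * PV_t at t = 1.0000: 67.490494
  t * PV_t at t = 2.0000: 1935.476875
Macaulay duration D = (sum_t t * PV_t) / P = 2002.967370 / 1035.228932 = 1.934806


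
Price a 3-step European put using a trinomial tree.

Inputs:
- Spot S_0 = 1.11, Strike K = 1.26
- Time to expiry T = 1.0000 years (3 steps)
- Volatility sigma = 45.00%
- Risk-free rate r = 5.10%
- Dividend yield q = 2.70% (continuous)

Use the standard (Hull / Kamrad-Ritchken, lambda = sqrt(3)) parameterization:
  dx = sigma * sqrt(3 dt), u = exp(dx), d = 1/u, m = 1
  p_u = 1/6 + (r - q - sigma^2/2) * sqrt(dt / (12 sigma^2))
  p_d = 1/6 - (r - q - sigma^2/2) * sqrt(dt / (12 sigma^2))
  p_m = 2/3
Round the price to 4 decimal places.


dt = T/N = 0.333333; dx = sigma*sqrt(3*dt) = 0.450000
u = exp(dx) = 1.568312; d = 1/u = 0.637628
p_u = 0.138056, p_m = 0.666667, p_d = 0.195278
Discount per step: exp(-r*dt) = 0.983144
Stock lattice S(k, j) with j the centered position index:
  k=0: S(0,+0) = 1.1100
  k=1: S(1,-1) = 0.7078; S(1,+0) = 1.1100; S(1,+1) = 1.7408
  k=2: S(2,-2) = 0.4513; S(2,-1) = 0.7078; S(2,+0) = 1.1100; S(2,+1) = 1.7408; S(2,+2) = 2.7302
  k=3: S(3,-3) = 0.2878; S(3,-2) = 0.4513; S(3,-1) = 0.7078; S(3,+0) = 1.1100; S(3,+1) = 1.7408; S(3,+2) = 2.7302; S(3,+3) = 4.2817
Terminal payoffs V(N, j) = max(K - S_T, 0):
  V(3,-3) = 0.972243; V(3,-2) = 0.808708; V(3,-1) = 0.552233; V(3,+0) = 0.150000; V(3,+1) = 0.000000; V(3,+2) = 0.000000; V(3,+3) = 0.000000
Backward induction: V(k, j) = exp(-r*dt) * [p_u * V(k+1, j+1) + p_m * V(k+1, j) + p_d * V(k+1, j-1)]
  V(2,-2) = exp(-r*dt) * [p_u*0.552233 + p_m*0.808708 + p_d*0.972243] = 0.791661
  V(2,-1) = exp(-r*dt) * [p_u*0.150000 + p_m*0.552233 + p_d*0.808708] = 0.537569
  V(2,+0) = exp(-r*dt) * [p_u*0.000000 + p_m*0.150000 + p_d*0.552233] = 0.204335
  V(2,+1) = exp(-r*dt) * [p_u*0.000000 + p_m*0.000000 + p_d*0.150000] = 0.028798
  V(2,+2) = exp(-r*dt) * [p_u*0.000000 + p_m*0.000000 + p_d*0.000000] = 0.000000
  V(1,-1) = exp(-r*dt) * [p_u*0.204335 + p_m*0.537569 + p_d*0.791661] = 0.532061
  V(1,+0) = exp(-r*dt) * [p_u*0.028798 + p_m*0.204335 + p_d*0.537569] = 0.241042
  V(1,+1) = exp(-r*dt) * [p_u*0.000000 + p_m*0.028798 + p_d*0.204335] = 0.058105
  V(0,+0) = exp(-r*dt) * [p_u*0.058105 + p_m*0.241042 + p_d*0.532061] = 0.268021

Answer: Price = V(0,0) = 0.2680


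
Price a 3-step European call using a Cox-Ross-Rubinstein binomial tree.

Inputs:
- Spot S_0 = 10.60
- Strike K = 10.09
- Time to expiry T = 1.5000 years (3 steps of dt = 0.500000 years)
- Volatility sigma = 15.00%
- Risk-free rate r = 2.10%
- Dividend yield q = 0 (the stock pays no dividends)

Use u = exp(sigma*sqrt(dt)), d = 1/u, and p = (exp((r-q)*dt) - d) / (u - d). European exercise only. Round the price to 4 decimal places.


dt = T/N = 0.500000
u = exp(sigma*sqrt(dt)) = 1.111895; d = 1/u = 0.899365
p = (exp((r-q)*dt) - d) / (u - d) = 0.523173
Discount per step: exp(-r*dt) = 0.989555
Stock lattice S(k, i) with i counting down-moves:
  k=0: S(0,0) = 10.6000
  k=1: S(1,0) = 11.7861; S(1,1) = 9.5333
  k=2: S(2,0) = 13.1049; S(2,1) = 10.6000; S(2,2) = 8.5739
  k=3: S(3,0) = 14.5713; S(3,1) = 11.7861; S(3,2) = 9.5333; S(3,3) = 7.7111
Terminal payoffs V(N, i) = max(S_T - K, 0):
  V(3,0) = 4.481274; V(3,1) = 1.696090; V(3,2) = 0.000000; V(3,3) = 0.000000
Backward induction: V(k, i) = exp(-r*dt) * [p * V(k+1, i) + (1-p) * V(k+1, i+1)].
  V(2,0) = exp(-r*dt) * [p*4.481274 + (1-p)*1.696090] = 3.120288
  V(2,1) = exp(-r*dt) * [p*1.696090 + (1-p)*0.000000] = 0.878081
  V(2,2) = exp(-r*dt) * [p*0.000000 + (1-p)*0.000000] = 0.000000
  V(1,0) = exp(-r*dt) * [p*3.120288 + (1-p)*0.878081] = 2.029720
  V(1,1) = exp(-r*dt) * [p*0.878081 + (1-p)*0.000000] = 0.454590
  V(0,0) = exp(-r*dt) * [p*2.029720 + (1-p)*0.454590] = 1.265300

Answer: Price = V(0,0) = 1.2653


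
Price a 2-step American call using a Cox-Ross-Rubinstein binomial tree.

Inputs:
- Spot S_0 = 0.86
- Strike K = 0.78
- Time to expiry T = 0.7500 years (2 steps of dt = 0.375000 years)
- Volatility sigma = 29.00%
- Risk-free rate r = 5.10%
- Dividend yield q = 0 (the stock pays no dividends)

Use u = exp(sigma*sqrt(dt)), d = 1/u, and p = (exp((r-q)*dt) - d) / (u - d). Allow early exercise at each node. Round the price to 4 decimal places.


Answer: Price = V(0,0) = 0.1502

Derivation:
dt = T/N = 0.375000
u = exp(sigma*sqrt(dt)) = 1.194333; d = 1/u = 0.837287
p = (exp((r-q)*dt) - d) / (u - d) = 0.509799
Discount per step: exp(-r*dt) = 0.981057
Stock lattice S(k, i) with i counting down-moves:
  k=0: S(0,0) = 0.8600
  k=1: S(1,0) = 1.0271; S(1,1) = 0.7201
  k=2: S(2,0) = 1.2267; S(2,1) = 0.8600; S(2,2) = 0.6029
Terminal payoffs V(N, i) = max(S_T - K, 0):
  V(2,0) = 0.446731; V(2,1) = 0.080000; V(2,2) = 0.000000
Backward induction: V(k, i) = exp(-r*dt) * [p * V(k+1, i) + (1-p) * V(k+1, i+1)]; then take max(V_cont, immediate exercise) for American.
  V(1,0) = exp(-r*dt) * [p*0.446731 + (1-p)*0.080000] = 0.261902; exercise = 0.247127; V(1,0) = max -> 0.261902
  V(1,1) = exp(-r*dt) * [p*0.080000 + (1-p)*0.000000] = 0.040011; exercise = 0.000000; V(1,1) = max -> 0.040011
  V(0,0) = exp(-r*dt) * [p*0.261902 + (1-p)*0.040011] = 0.150230; exercise = 0.080000; V(0,0) = max -> 0.150230


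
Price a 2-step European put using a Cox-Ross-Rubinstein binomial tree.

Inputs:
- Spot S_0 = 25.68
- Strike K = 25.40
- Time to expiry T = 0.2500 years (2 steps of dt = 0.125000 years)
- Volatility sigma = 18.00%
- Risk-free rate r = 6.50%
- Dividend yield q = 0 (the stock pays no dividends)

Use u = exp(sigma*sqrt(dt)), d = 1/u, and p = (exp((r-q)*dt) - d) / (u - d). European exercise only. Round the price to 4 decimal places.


dt = T/N = 0.125000
u = exp(sigma*sqrt(dt)) = 1.065708; d = 1/u = 0.938343
p = (exp((r-q)*dt) - d) / (u - d) = 0.548148
Discount per step: exp(-r*dt) = 0.991908
Stock lattice S(k, i) with i counting down-moves:
  k=0: S(0,0) = 25.6800
  k=1: S(1,0) = 27.3674; S(1,1) = 24.0967
  k=2: S(2,0) = 29.1657; S(2,1) = 25.6800; S(2,2) = 22.6109
Terminal payoffs V(N, i) = max(K - S_T, 0):
  V(2,0) = 0.000000; V(2,1) = 0.000000; V(2,2) = 2.789074
Backward induction: V(k, i) = exp(-r*dt) * [p * V(k+1, i) + (1-p) * V(k+1, i+1)].
  V(1,0) = exp(-r*dt) * [p*0.000000 + (1-p)*0.000000] = 0.000000
  V(1,1) = exp(-r*dt) * [p*0.000000 + (1-p)*2.789074] = 1.250050
  V(0,0) = exp(-r*dt) * [p*0.000000 + (1-p)*1.250050] = 0.560266

Answer: Price = V(0,0) = 0.5603


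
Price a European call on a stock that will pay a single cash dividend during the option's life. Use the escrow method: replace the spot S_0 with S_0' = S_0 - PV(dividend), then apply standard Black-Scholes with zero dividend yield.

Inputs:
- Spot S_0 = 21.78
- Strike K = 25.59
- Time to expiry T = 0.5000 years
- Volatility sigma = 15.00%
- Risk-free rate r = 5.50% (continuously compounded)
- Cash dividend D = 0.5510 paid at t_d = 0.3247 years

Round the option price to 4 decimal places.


Answer: Price = 0.0718

Derivation:
PV(D) = D * exp(-r * t_d) = 0.5510 * 0.98230002 = 0.54124731
S_0' = S_0 - PV(D) = 21.7800 - 0.54124731 = 21.23875269
d1 = (ln(S_0'/K) + (r + sigma^2/2)*T) / (sigma*sqrt(T)) = -1.44484713
d2 = d1 - sigma*sqrt(T) = -1.55091314
exp(-rT) = 0.97287468
N(d1) = 0.07425042; N(d2) = 0.06046125
C = S_0' * N(d1) - K * exp(-rT) * N(d2) = 21.23875269 * 0.07425042 - 25.5900 * 0.97287468 * 0.06046125 = 0.0718


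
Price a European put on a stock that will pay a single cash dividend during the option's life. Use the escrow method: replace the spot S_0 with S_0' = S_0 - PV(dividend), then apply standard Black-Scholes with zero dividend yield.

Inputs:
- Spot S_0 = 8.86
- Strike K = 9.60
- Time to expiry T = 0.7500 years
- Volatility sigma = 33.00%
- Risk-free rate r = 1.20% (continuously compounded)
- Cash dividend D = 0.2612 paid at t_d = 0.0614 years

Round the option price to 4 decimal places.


Answer: Price = 1.5498

Derivation:
PV(D) = D * exp(-r * t_d) = 0.2612 * 0.99926347 = 0.26100762
S_0' = S_0 - PV(D) = 8.8600 - 0.26100762 = 8.59899238
d1 = (ln(S_0'/K) + (r + sigma^2/2)*T) / (sigma*sqrt(T)) = -0.21092728
d2 = d1 - sigma*sqrt(T) = -0.49671567
exp(-rT) = 0.99104038
N(-d1) = 0.58352799; N(-d2) = 0.69030521
P = K * exp(-rT) * N(-d2) - S_0' * N(-d1) = 9.6000 * 0.99104038 * 0.69030521 - 8.59899238 * 0.58352799 = 1.5498


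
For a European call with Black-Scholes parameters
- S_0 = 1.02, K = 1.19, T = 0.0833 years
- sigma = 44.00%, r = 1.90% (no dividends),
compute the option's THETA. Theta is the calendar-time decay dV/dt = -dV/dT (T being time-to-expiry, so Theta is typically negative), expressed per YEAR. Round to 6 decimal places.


d1 = -1.1379058080; d2 = -1.2648974613
phi(d1) = 0.2088052359; exp(-qT) = 1.0000000000; exp(-rT) = 0.9984185518
Theta = -S*exp(-qT)*phi(d1)*sigma/(2*sqrt(T)) - r*K*exp(-rT)*N(d2) + q*S*exp(-qT)*N(d1)
N(d1) = 0.1275799079; N(d2) = 0.1029540438; sqrt(T) = 0.2886173938
Term 1 = -1.0200 * 1.0000000000 * 0.2088052359 * 0.4400 / (2 * 0.2886173938) = -0.1623460538
Term 2 = -0.0190 * 1.1900 * 0.9984185518 * 0.1029540438 = -0.0023241096
Term 3 = 0 (no dividend yield, q = 0)
Theta = -0.1623460538 + (-0.0023241096) + (0.0000000000) = -0.164670

Answer: Theta = -0.164670


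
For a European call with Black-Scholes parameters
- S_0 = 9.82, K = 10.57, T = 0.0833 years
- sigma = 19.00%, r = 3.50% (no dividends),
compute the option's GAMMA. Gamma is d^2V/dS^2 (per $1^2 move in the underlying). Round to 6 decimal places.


Answer: Gamma = 0.334299

Derivation:
d1 = -1.2615428993; d2 = -1.3163802042
phi(d1) = 0.1800206384; exp(-qT) = 1.0000000000; exp(-rT) = 0.9970887459
Gamma = exp(-qT) * phi(d1) / (S * sigma * sqrt(T)) = 1.0000000000 * 0.1800206384 / (9.8200 * 0.1900 * 0.2886173938) = 0.334299


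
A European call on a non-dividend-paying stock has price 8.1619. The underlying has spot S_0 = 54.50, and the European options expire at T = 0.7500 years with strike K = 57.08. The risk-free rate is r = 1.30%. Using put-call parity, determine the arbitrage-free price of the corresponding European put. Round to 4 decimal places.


Answer: Put price = 10.1881

Derivation:
Put-call parity: C - P = S_0 * exp(-qT) - K * exp(-rT).
S_0 * exp(-qT) = 54.5000 * 1.00000000 = 54.50000000
K * exp(-rT) = 57.0800 * 0.99029738 = 56.52617429
P = C - S*exp(-qT) + K*exp(-rT)
P = 8.1619 - 54.50000000 + 56.52617429 = 10.1881


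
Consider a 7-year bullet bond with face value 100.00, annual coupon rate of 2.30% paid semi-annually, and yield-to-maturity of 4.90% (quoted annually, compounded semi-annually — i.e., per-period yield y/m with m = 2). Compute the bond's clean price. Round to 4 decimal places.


Answer: Price = 84.7490

Derivation:
Coupon per period c = face * coupon_rate / m = 1.150000
Periods per year m = 2; per-period yield y/m = 0.024500
Number of cashflows N = 14
Cashflows (t years, CF_t, discount factor 1/(1+y/m)^(m*t), PV):
  t = 0.5000: CF_t = 1.150000, DF = 0.976086, PV = 1.122499
  t = 1.0000: CF_t = 1.150000, DF = 0.952744, PV = 1.095655
  t = 1.5000: CF_t = 1.150000, DF = 0.929960, PV = 1.069454
  t = 2.0000: CF_t = 1.150000, DF = 0.907721, PV = 1.043879
  t = 2.5000: CF_t = 1.150000, DF = 0.886013, PV = 1.018915
  t = 3.0000: CF_t = 1.150000, DF = 0.864825, PV = 0.994549
  t = 3.5000: CF_t = 1.150000, DF = 0.844143, PV = 0.970765
  t = 4.0000: CF_t = 1.150000, DF = 0.823957, PV = 0.947550
  t = 4.5000: CF_t = 1.150000, DF = 0.804252, PV = 0.924890
  t = 5.0000: CF_t = 1.150000, DF = 0.785019, PV = 0.902772
  t = 5.5000: CF_t = 1.150000, DF = 0.766246, PV = 0.881183
  t = 6.0000: CF_t = 1.150000, DF = 0.747922, PV = 0.860111
  t = 6.5000: CF_t = 1.150000, DF = 0.730036, PV = 0.839542
  t = 7.0000: CF_t = 101.150000, DF = 0.712578, PV = 72.077283
Price P = sum_t PV_t = 84.749046


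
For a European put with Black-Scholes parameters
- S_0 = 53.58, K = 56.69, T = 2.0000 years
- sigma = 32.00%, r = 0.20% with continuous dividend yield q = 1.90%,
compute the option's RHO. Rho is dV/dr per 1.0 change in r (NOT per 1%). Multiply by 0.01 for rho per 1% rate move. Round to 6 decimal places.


Answer: Rho = -75.093929

Derivation:
d1 = 0.0264679698; d2 = -0.4260803702
phi(d1) = 0.3988025647; exp(-qT) = 0.9627129409; exp(-rT) = 0.9960079893
N(-d2) = 0.6649753583
Rho = -K*T*exp(-rT)*N(-d2) = -56.6900 * 2.0000 * 0.9960079893 * 0.6649753583 = -75.093929


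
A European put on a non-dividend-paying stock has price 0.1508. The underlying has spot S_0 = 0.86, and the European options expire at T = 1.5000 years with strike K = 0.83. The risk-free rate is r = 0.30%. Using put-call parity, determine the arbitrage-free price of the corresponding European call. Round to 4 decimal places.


Answer: Call price = 0.1845

Derivation:
Put-call parity: C - P = S_0 * exp(-qT) - K * exp(-rT).
S_0 * exp(-qT) = 0.8600 * 1.00000000 = 0.86000000
K * exp(-rT) = 0.8300 * 0.99551011 = 0.82627339
C = P + S*exp(-qT) - K*exp(-rT)
C = 0.1508 + 0.86000000 - 0.82627339 = 0.1845


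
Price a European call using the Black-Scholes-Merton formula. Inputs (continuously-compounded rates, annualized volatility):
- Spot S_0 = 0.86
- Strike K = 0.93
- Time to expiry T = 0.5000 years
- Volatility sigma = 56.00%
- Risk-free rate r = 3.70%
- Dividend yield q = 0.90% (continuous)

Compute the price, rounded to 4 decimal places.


d1 = (ln(S/K) + (r - q + 0.5*sigma^2) * T) / (sigma * sqrt(T)) = 0.03572860
d2 = d1 - sigma * sqrt(T) = -0.36025120
exp(-rT) = 0.98167007; exp(-qT) = 0.99551011
C = S_0 * exp(-qT) * N(d1) - K * exp(-rT) * N(d2)
N(d1) = 0.51425062; N(d2) = 0.35932964
C = 0.8600 * 0.99551011 * 0.51425062 - 0.9300 * 0.98167007 * 0.35932964 = 0.1122

Answer: Price = 0.1122


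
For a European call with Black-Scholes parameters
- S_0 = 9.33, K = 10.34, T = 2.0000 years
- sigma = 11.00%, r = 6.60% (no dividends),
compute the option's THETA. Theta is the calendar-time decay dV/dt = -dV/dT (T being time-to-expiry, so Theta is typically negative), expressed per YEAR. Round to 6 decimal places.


d1 = 0.2655838159; d2 = 0.1100203240
phi(d1) = 0.3851178395; exp(-qT) = 1.0000000000; exp(-rT) = 0.8763409951
Theta = -S*exp(-qT)*phi(d1)*sigma/(2*sqrt(T)) - r*K*exp(-rT)*N(d2) + q*S*exp(-qT)*N(d1)
N(d1) = 0.6047201244; N(d2) = 0.5438033717; sqrt(T) = 1.4142135624
Term 1 = -9.3300 * 1.0000000000 * 0.3851178395 * 0.1100 / (2 * 1.4142135624) = -0.1397407185
Term 2 = -0.0660 * 10.3400 * 0.8763409951 * 0.5438033717 = -0.3252216873
Term 3 = 0 (no dividend yield, q = 0)
Theta = -0.1397407185 + (-0.3252216873) + (0.0000000000) = -0.464962

Answer: Theta = -0.464962


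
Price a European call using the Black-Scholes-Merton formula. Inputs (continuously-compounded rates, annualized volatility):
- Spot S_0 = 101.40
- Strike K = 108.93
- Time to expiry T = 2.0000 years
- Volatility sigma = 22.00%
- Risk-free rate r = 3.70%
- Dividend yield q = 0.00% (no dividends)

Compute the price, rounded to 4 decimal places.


Answer: Price = 12.6408

Derivation:
d1 = (ln(S/K) + (r - q + 0.5*sigma^2) * T) / (sigma * sqrt(T)) = 0.16317330
d2 = d1 - sigma * sqrt(T) = -0.14795368
exp(-rT) = 0.92867169; exp(-qT) = 1.00000000
C = S_0 * exp(-qT) * N(d1) - K * exp(-rT) * N(d2)
N(d1) = 0.56480901; N(d2) = 0.44118966
C = 101.4000 * 1.00000000 * 0.56480901 - 108.9300 * 0.92867169 * 0.44118966 = 12.6408


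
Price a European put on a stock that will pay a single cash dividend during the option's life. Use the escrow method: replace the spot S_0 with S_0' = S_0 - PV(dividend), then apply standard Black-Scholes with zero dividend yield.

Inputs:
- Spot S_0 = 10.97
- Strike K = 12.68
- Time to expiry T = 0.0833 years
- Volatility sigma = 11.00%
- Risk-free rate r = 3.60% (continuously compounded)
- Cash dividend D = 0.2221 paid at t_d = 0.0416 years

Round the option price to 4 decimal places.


PV(D) = D * exp(-r * t_d) = 0.2221 * 0.99850352 = 0.22176763
S_0' = S_0 - PV(D) = 10.9700 - 0.22176763 = 10.74823237
d1 = (ln(S_0'/K) + (r + sigma^2/2)*T) / (sigma*sqrt(T)) = -5.09582700
d2 = d1 - sigma*sqrt(T) = -5.12757491
exp(-rT) = 0.99700569
N(-d1) = 0.99999983; N(-d2) = 0.99999985
P = K * exp(-rT) * N(-d2) - S_0' * N(-d1) = 12.6800 * 0.99700569 * 0.99999985 - 10.74823237 * 0.99999983 = 1.8938

Answer: Price = 1.8938


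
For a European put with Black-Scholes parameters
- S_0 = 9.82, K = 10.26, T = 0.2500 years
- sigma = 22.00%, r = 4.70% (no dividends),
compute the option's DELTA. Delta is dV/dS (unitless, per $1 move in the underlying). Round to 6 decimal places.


d1 = -0.2366519761; d2 = -0.3466519761
phi(d1) = 0.3879260260; exp(-qT) = 1.0000000000; exp(-rT) = 0.9883187617
N(-d1) = 0.5935366029
Delta = -exp(-qT) * N(-d1) = -1.0000000000 * 0.5935366029 = -0.593537

Answer: Delta = -0.593537


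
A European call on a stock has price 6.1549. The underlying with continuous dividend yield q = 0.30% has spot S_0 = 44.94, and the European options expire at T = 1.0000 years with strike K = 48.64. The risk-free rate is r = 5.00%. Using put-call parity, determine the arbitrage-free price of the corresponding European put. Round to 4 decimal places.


Put-call parity: C - P = S_0 * exp(-qT) - K * exp(-rT).
S_0 * exp(-qT) = 44.9400 * 0.99700450 = 44.80538203
K * exp(-rT) = 48.6400 * 0.95122942 = 46.26779921
P = C - S*exp(-qT) + K*exp(-rT)
P = 6.1549 - 44.80538203 + 46.26779921 = 7.6173

Answer: Put price = 7.6173


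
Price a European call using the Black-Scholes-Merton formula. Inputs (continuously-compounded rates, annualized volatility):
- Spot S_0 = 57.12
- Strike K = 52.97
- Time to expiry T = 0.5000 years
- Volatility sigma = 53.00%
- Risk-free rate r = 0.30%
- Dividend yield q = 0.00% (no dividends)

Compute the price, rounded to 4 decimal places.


d1 = (ln(S/K) + (r - q + 0.5*sigma^2) * T) / (sigma * sqrt(T)) = 0.39265400
d2 = d1 - sigma * sqrt(T) = 0.01788741
exp(-rT) = 0.99850112; exp(-qT) = 1.00000000
C = S_0 * exp(-qT) * N(d1) - K * exp(-rT) * N(d2)
N(d1) = 0.65271248; N(d2) = 0.50713566
C = 57.1200 * 1.00000000 * 0.65271248 - 52.9700 * 0.99850112 * 0.50713566 = 10.4602

Answer: Price = 10.4602


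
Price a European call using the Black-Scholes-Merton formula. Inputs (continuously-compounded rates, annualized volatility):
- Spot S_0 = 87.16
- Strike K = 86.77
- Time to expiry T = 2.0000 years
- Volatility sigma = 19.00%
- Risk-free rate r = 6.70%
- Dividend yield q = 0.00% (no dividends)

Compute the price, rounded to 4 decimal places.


Answer: Price = 15.4719

Derivation:
d1 = (ln(S/K) + (r - q + 0.5*sigma^2) * T) / (sigma * sqrt(T)) = 0.64973649
d2 = d1 - sigma * sqrt(T) = 0.38103592
exp(-rT) = 0.87459006; exp(-qT) = 1.00000000
C = S_0 * exp(-qT) * N(d1) - K * exp(-rT) * N(d2)
N(d1) = 0.74206878; N(d2) = 0.64841170
C = 87.1600 * 1.00000000 * 0.74206878 - 86.7700 * 0.87459006 * 0.64841170 = 15.4719


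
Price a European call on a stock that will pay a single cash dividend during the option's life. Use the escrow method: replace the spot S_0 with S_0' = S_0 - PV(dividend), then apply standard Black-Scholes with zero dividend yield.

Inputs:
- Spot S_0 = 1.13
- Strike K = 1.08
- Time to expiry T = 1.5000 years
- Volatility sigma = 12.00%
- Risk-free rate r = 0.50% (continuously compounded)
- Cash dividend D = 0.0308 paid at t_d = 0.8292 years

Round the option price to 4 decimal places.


Answer: Price = 0.0782

Derivation:
PV(D) = D * exp(-r * t_d) = 0.0308 * 0.99586258 = 0.03067257
S_0' = S_0 - PV(D) = 1.1300 - 0.03067257 = 1.09932743
d1 = (ln(S_0'/K) + (r + sigma^2/2)*T) / (sigma*sqrt(T)) = 0.24520431
d2 = d1 - sigma*sqrt(T) = 0.09823493
exp(-rT) = 0.99252805
N(d1) = 0.59685088; N(d2) = 0.53912713
C = S_0' * N(d1) - K * exp(-rT) * N(d2) = 1.09932743 * 0.59685088 - 1.0800 * 0.99252805 * 0.53912713 = 0.0782


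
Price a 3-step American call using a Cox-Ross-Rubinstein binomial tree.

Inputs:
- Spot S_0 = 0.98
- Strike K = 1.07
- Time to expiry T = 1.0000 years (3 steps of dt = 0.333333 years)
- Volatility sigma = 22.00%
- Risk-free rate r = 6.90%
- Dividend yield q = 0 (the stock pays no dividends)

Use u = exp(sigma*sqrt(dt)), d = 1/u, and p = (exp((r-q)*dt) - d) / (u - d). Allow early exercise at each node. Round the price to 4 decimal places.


dt = T/N = 0.333333
u = exp(sigma*sqrt(dt)) = 1.135436; d = 1/u = 0.880719
p = (exp((r-q)*dt) - d) / (u - d) = 0.559631
Discount per step: exp(-r*dt) = 0.977262
Stock lattice S(k, i) with i counting down-moves:
  k=0: S(0,0) = 0.9800
  k=1: S(1,0) = 1.1127; S(1,1) = 0.8631
  k=2: S(2,0) = 1.2634; S(2,1) = 0.9800; S(2,2) = 0.7602
  k=3: S(3,0) = 1.4345; S(3,1) = 1.1127; S(3,2) = 0.8631; S(3,3) = 0.6695
Terminal payoffs V(N, i) = max(S_T - K, 0):
  V(3,0) = 0.364546; V(3,1) = 0.042728; V(3,2) = 0.000000; V(3,3) = 0.000000
Backward induction: V(k, i) = exp(-r*dt) * [p * V(k+1, i) + (1-p) * V(k+1, i+1)]; then take max(V_cont, immediate exercise) for American.
  V(2,0) = exp(-r*dt) * [p*0.364546 + (1-p)*0.042728] = 0.217761; exercise = 0.193431; V(2,0) = max -> 0.217761
  V(2,1) = exp(-r*dt) * [p*0.042728 + (1-p)*0.000000] = 0.023368; exercise = 0.000000; V(2,1) = max -> 0.023368
  V(2,2) = exp(-r*dt) * [p*0.000000 + (1-p)*0.000000] = 0.000000; exercise = 0.000000; V(2,2) = max -> 0.000000
  V(1,0) = exp(-r*dt) * [p*0.217761 + (1-p)*0.023368] = 0.129151; exercise = 0.042728; V(1,0) = max -> 0.129151
  V(1,1) = exp(-r*dt) * [p*0.023368 + (1-p)*0.000000] = 0.012780; exercise = 0.000000; V(1,1) = max -> 0.012780
  V(0,0) = exp(-r*dt) * [p*0.129151 + (1-p)*0.012780] = 0.076134; exercise = 0.000000; V(0,0) = max -> 0.076134

Answer: Price = V(0,0) = 0.0761


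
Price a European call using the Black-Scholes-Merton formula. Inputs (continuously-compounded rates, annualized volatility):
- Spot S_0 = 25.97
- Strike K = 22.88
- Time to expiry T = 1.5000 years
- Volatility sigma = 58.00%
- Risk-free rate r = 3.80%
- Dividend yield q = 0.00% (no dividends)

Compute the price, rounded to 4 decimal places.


Answer: Price = 8.9916

Derivation:
d1 = (ln(S/K) + (r - q + 0.5*sigma^2) * T) / (sigma * sqrt(T)) = 0.61375043
d2 = d1 - sigma * sqrt(T) = -0.09660160
exp(-rT) = 0.94459407; exp(-qT) = 1.00000000
C = S_0 * exp(-qT) * N(d1) - K * exp(-rT) * N(d2)
N(d1) = 0.73030987; N(d2) = 0.46152139
C = 25.9700 * 1.00000000 * 0.73030987 - 22.8800 * 0.94459407 * 0.46152139 = 8.9916


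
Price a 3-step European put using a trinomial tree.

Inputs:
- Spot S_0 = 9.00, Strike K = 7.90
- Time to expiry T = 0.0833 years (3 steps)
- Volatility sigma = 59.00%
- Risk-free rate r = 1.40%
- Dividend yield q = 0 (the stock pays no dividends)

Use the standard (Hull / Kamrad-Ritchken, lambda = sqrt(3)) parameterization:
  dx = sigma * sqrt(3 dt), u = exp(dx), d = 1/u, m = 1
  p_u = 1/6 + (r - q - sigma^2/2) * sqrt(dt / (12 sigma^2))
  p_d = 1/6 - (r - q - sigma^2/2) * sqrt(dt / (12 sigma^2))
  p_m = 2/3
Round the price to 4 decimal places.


Answer: Price = V(0,0) = 0.1897

Derivation:
dt = T/N = 0.027767; dx = sigma*sqrt(3*dt) = 0.170284
u = exp(dx) = 1.185642; d = 1/u = 0.843425
p_u = 0.153618, p_m = 0.666667, p_d = 0.179716
Discount per step: exp(-r*dt) = 0.999611
Stock lattice S(k, j) with j the centered position index:
  k=0: S(0,+0) = 9.0000
  k=1: S(1,-1) = 7.5908; S(1,+0) = 9.0000; S(1,+1) = 10.6708
  k=2: S(2,-2) = 6.4023; S(2,-1) = 7.5908; S(2,+0) = 9.0000; S(2,+1) = 10.6708; S(2,+2) = 12.6517
  k=3: S(3,-3) = 5.3999; S(3,-2) = 6.4023; S(3,-1) = 7.5908; S(3,+0) = 9.0000; S(3,+1) = 10.6708; S(3,+2) = 12.6517; S(3,+3) = 15.0004
Terminal payoffs V(N, j) = max(K - S_T, 0):
  V(3,-3) = 2.500147; V(3,-2) = 1.497708; V(3,-1) = 0.309175; V(3,+0) = 0.000000; V(3,+1) = 0.000000; V(3,+2) = 0.000000; V(3,+3) = 0.000000
Backward induction: V(k, j) = exp(-r*dt) * [p_u * V(k+1, j+1) + p_m * V(k+1, j) + p_d * V(k+1, j-1)]
  V(2,-2) = exp(-r*dt) * [p_u*0.309175 + p_m*1.497708 + p_d*2.500147] = 1.494701
  V(2,-1) = exp(-r*dt) * [p_u*0.000000 + p_m*0.309175 + p_d*1.497708] = 0.475093
  V(2,+0) = exp(-r*dt) * [p_u*0.000000 + p_m*0.000000 + p_d*0.309175] = 0.055542
  V(2,+1) = exp(-r*dt) * [p_u*0.000000 + p_m*0.000000 + p_d*0.000000] = 0.000000
  V(2,+2) = exp(-r*dt) * [p_u*0.000000 + p_m*0.000000 + p_d*0.000000] = 0.000000
  V(1,-1) = exp(-r*dt) * [p_u*0.055542 + p_m*0.475093 + p_d*1.494701] = 0.593651
  V(1,+0) = exp(-r*dt) * [p_u*0.000000 + p_m*0.055542 + p_d*0.475093] = 0.122362
  V(1,+1) = exp(-r*dt) * [p_u*0.000000 + p_m*0.000000 + p_d*0.055542] = 0.009978
  V(0,+0) = exp(-r*dt) * [p_u*0.009978 + p_m*0.122362 + p_d*0.593651] = 0.189722


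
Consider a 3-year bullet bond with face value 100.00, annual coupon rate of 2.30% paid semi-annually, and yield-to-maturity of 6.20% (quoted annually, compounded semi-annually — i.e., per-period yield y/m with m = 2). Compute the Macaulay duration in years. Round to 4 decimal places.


Coupon per period c = face * coupon_rate / m = 1.150000
Periods per year m = 2; per-period yield y/m = 0.031000
Number of cashflows N = 6
Cashflows (t years, CF_t, discount factor 1/(1+y/m)^(m*t), PV):
  t = 0.5000: CF_t = 1.150000, DF = 0.969932, PV = 1.115422
  t = 1.0000: CF_t = 1.150000, DF = 0.940768, PV = 1.081884
  t = 1.5000: CF_t = 1.150000, DF = 0.912481, PV = 1.049354
  t = 2.0000: CF_t = 1.150000, DF = 0.885045, PV = 1.017802
  t = 2.5000: CF_t = 1.150000, DF = 0.858434, PV = 0.987199
  t = 3.0000: CF_t = 101.150000, DF = 0.832622, PV = 84.219740
Price P = sum_t PV_t = 89.471399
Macaulay numerator sum_t t * PV_t:
  t * PV_t at t = 0.5000: 0.557711
  t * PV_t at t = 1.0000: 1.081884
  t * PV_t at t = 1.5000: 1.574030
  t * PV_t at t = 2.0000: 2.035603
  t * PV_t at t = 2.5000: 2.467996
  t * PV_t at t = 3.0000: 252.659219
Macaulay duration D = (sum_t t * PV_t) / P = 260.376444 / 89.471399 = 2.910164

Answer: Macaulay duration = 2.9102 years


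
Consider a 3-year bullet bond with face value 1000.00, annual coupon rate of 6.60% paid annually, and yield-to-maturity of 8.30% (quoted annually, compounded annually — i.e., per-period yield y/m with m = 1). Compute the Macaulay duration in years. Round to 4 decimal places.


Coupon per period c = face * coupon_rate / m = 66.000000
Periods per year m = 1; per-period yield y/m = 0.083000
Number of cashflows N = 3
Cashflows (t years, CF_t, discount factor 1/(1+y/m)^(m*t), PV):
  t = 1.0000: CF_t = 66.000000, DF = 0.923361, PV = 60.941828
  t = 2.0000: CF_t = 66.000000, DF = 0.852596, PV = 56.271310
  t = 3.0000: CF_t = 1066.000000, DF = 0.787254, PV = 839.212289
Price P = sum_t PV_t = 956.425427
Macaulay numerator sum_t t * PV_t:
  t * PV_t at t = 1.0000: 60.941828
  t * PV_t at t = 2.0000: 112.542619
  t * PV_t at t = 3.0000: 2517.636867
Macaulay duration D = (sum_t t * PV_t) / P = 2691.121314 / 956.425427 = 2.813728

Answer: Macaulay duration = 2.8137 years
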